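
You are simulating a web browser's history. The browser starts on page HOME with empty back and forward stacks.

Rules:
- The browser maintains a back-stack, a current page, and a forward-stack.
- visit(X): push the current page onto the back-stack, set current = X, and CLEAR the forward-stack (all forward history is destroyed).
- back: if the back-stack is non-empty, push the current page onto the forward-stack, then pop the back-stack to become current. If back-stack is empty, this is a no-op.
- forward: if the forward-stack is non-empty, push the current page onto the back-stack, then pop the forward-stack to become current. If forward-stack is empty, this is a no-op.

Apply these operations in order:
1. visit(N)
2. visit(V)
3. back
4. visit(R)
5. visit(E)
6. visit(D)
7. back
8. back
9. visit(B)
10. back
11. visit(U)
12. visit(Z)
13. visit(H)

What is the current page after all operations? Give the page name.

Answer: H

Derivation:
After 1 (visit(N)): cur=N back=1 fwd=0
After 2 (visit(V)): cur=V back=2 fwd=0
After 3 (back): cur=N back=1 fwd=1
After 4 (visit(R)): cur=R back=2 fwd=0
After 5 (visit(E)): cur=E back=3 fwd=0
After 6 (visit(D)): cur=D back=4 fwd=0
After 7 (back): cur=E back=3 fwd=1
After 8 (back): cur=R back=2 fwd=2
After 9 (visit(B)): cur=B back=3 fwd=0
After 10 (back): cur=R back=2 fwd=1
After 11 (visit(U)): cur=U back=3 fwd=0
After 12 (visit(Z)): cur=Z back=4 fwd=0
After 13 (visit(H)): cur=H back=5 fwd=0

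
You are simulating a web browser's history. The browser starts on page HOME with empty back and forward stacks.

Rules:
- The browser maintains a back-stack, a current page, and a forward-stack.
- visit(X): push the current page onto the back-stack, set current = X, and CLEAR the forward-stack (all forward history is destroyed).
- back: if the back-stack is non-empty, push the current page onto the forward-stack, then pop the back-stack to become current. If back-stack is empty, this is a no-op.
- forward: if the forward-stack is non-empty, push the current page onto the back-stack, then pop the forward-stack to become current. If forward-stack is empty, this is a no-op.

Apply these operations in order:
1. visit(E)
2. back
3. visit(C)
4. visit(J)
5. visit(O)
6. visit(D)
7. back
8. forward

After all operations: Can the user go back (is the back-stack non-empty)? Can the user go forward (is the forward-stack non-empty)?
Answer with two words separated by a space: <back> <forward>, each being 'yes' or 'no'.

After 1 (visit(E)): cur=E back=1 fwd=0
After 2 (back): cur=HOME back=0 fwd=1
After 3 (visit(C)): cur=C back=1 fwd=0
After 4 (visit(J)): cur=J back=2 fwd=0
After 5 (visit(O)): cur=O back=3 fwd=0
After 6 (visit(D)): cur=D back=4 fwd=0
After 7 (back): cur=O back=3 fwd=1
After 8 (forward): cur=D back=4 fwd=0

Answer: yes no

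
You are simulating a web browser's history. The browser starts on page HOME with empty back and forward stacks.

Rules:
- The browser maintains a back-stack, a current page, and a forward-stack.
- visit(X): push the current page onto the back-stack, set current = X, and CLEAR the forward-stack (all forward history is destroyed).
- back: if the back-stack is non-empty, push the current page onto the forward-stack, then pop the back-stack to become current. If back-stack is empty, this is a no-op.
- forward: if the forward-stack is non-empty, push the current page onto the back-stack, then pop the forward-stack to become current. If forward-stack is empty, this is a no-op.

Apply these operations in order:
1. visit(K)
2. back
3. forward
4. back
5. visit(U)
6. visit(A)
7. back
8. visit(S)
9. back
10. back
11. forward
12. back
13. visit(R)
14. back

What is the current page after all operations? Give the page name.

After 1 (visit(K)): cur=K back=1 fwd=0
After 2 (back): cur=HOME back=0 fwd=1
After 3 (forward): cur=K back=1 fwd=0
After 4 (back): cur=HOME back=0 fwd=1
After 5 (visit(U)): cur=U back=1 fwd=0
After 6 (visit(A)): cur=A back=2 fwd=0
After 7 (back): cur=U back=1 fwd=1
After 8 (visit(S)): cur=S back=2 fwd=0
After 9 (back): cur=U back=1 fwd=1
After 10 (back): cur=HOME back=0 fwd=2
After 11 (forward): cur=U back=1 fwd=1
After 12 (back): cur=HOME back=0 fwd=2
After 13 (visit(R)): cur=R back=1 fwd=0
After 14 (back): cur=HOME back=0 fwd=1

Answer: HOME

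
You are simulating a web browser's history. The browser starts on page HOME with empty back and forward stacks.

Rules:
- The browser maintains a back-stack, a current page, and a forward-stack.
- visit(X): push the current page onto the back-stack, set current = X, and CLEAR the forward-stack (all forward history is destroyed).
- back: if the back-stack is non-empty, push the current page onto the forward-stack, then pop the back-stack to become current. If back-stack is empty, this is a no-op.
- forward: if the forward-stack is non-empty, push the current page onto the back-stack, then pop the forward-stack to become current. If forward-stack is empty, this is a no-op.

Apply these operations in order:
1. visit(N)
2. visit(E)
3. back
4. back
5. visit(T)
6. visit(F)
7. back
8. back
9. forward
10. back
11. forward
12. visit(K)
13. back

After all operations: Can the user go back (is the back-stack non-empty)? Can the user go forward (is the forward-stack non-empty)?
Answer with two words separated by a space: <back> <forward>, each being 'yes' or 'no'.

Answer: yes yes

Derivation:
After 1 (visit(N)): cur=N back=1 fwd=0
After 2 (visit(E)): cur=E back=2 fwd=0
After 3 (back): cur=N back=1 fwd=1
After 4 (back): cur=HOME back=0 fwd=2
After 5 (visit(T)): cur=T back=1 fwd=0
After 6 (visit(F)): cur=F back=2 fwd=0
After 7 (back): cur=T back=1 fwd=1
After 8 (back): cur=HOME back=0 fwd=2
After 9 (forward): cur=T back=1 fwd=1
After 10 (back): cur=HOME back=0 fwd=2
After 11 (forward): cur=T back=1 fwd=1
After 12 (visit(K)): cur=K back=2 fwd=0
After 13 (back): cur=T back=1 fwd=1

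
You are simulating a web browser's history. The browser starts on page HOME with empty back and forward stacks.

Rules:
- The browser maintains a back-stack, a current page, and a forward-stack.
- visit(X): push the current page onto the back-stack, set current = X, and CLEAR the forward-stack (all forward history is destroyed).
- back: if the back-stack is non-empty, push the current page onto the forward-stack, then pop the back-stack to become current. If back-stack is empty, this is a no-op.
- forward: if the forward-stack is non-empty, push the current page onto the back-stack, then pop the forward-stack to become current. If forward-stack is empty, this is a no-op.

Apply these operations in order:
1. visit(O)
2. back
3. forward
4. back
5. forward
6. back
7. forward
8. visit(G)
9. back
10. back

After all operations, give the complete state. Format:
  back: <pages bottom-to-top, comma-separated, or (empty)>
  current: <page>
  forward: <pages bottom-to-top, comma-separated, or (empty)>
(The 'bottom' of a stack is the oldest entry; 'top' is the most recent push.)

Answer: back: (empty)
current: HOME
forward: G,O

Derivation:
After 1 (visit(O)): cur=O back=1 fwd=0
After 2 (back): cur=HOME back=0 fwd=1
After 3 (forward): cur=O back=1 fwd=0
After 4 (back): cur=HOME back=0 fwd=1
After 5 (forward): cur=O back=1 fwd=0
After 6 (back): cur=HOME back=0 fwd=1
After 7 (forward): cur=O back=1 fwd=0
After 8 (visit(G)): cur=G back=2 fwd=0
After 9 (back): cur=O back=1 fwd=1
After 10 (back): cur=HOME back=0 fwd=2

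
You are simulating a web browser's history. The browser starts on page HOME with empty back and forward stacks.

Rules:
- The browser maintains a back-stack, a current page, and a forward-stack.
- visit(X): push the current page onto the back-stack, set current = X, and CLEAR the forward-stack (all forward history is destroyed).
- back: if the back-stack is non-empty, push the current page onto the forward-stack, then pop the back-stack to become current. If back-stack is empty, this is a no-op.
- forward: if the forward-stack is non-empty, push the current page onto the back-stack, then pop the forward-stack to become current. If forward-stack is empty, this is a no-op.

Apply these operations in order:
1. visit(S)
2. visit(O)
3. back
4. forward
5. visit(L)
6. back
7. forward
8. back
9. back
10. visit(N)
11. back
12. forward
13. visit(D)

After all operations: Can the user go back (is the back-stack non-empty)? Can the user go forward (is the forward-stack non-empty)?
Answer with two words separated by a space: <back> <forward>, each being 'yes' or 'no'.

Answer: yes no

Derivation:
After 1 (visit(S)): cur=S back=1 fwd=0
After 2 (visit(O)): cur=O back=2 fwd=0
After 3 (back): cur=S back=1 fwd=1
After 4 (forward): cur=O back=2 fwd=0
After 5 (visit(L)): cur=L back=3 fwd=0
After 6 (back): cur=O back=2 fwd=1
After 7 (forward): cur=L back=3 fwd=0
After 8 (back): cur=O back=2 fwd=1
After 9 (back): cur=S back=1 fwd=2
After 10 (visit(N)): cur=N back=2 fwd=0
After 11 (back): cur=S back=1 fwd=1
After 12 (forward): cur=N back=2 fwd=0
After 13 (visit(D)): cur=D back=3 fwd=0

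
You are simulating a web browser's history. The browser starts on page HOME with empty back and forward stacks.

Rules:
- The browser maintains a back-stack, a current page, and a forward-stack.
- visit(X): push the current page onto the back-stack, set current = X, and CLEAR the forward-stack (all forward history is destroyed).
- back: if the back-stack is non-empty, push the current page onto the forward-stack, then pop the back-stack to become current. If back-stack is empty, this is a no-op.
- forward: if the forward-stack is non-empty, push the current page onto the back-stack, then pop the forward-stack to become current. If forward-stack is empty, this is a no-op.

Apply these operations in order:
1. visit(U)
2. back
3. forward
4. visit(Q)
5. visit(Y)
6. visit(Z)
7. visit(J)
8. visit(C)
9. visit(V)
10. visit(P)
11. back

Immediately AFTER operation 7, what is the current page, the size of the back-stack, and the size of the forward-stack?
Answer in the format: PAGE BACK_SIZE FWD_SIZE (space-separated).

After 1 (visit(U)): cur=U back=1 fwd=0
After 2 (back): cur=HOME back=0 fwd=1
After 3 (forward): cur=U back=1 fwd=0
After 4 (visit(Q)): cur=Q back=2 fwd=0
After 5 (visit(Y)): cur=Y back=3 fwd=0
After 6 (visit(Z)): cur=Z back=4 fwd=0
After 7 (visit(J)): cur=J back=5 fwd=0

J 5 0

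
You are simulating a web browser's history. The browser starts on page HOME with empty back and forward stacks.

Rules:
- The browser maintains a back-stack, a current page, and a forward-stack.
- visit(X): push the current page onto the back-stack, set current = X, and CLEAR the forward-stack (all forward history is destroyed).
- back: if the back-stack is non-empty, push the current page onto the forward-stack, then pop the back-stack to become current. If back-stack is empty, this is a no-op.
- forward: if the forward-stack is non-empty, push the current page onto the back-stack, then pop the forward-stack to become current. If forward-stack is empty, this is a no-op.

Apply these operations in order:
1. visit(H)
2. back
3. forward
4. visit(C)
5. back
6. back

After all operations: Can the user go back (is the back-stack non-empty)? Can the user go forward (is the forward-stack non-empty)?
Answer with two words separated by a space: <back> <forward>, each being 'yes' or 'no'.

Answer: no yes

Derivation:
After 1 (visit(H)): cur=H back=1 fwd=0
After 2 (back): cur=HOME back=0 fwd=1
After 3 (forward): cur=H back=1 fwd=0
After 4 (visit(C)): cur=C back=2 fwd=0
After 5 (back): cur=H back=1 fwd=1
After 6 (back): cur=HOME back=0 fwd=2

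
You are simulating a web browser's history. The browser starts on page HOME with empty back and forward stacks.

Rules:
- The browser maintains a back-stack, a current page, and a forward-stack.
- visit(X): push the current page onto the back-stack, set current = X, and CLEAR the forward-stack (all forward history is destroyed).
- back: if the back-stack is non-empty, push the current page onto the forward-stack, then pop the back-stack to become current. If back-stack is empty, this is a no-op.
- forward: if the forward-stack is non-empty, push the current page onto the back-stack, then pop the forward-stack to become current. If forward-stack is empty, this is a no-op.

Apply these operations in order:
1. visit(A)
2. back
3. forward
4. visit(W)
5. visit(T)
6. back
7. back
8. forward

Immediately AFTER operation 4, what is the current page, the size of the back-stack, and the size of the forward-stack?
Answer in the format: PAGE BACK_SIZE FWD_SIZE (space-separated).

After 1 (visit(A)): cur=A back=1 fwd=0
After 2 (back): cur=HOME back=0 fwd=1
After 3 (forward): cur=A back=1 fwd=0
After 4 (visit(W)): cur=W back=2 fwd=0

W 2 0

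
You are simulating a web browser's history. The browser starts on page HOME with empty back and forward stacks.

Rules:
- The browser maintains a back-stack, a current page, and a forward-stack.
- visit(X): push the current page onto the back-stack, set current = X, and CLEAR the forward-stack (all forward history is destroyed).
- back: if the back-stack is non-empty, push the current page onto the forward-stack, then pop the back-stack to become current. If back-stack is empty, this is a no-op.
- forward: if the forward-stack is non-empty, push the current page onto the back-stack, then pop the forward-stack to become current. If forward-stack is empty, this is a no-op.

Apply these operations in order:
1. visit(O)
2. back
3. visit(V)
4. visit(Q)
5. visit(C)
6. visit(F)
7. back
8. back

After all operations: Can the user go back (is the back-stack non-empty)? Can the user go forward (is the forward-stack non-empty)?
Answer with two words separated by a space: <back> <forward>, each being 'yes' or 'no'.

Answer: yes yes

Derivation:
After 1 (visit(O)): cur=O back=1 fwd=0
After 2 (back): cur=HOME back=0 fwd=1
After 3 (visit(V)): cur=V back=1 fwd=0
After 4 (visit(Q)): cur=Q back=2 fwd=0
After 5 (visit(C)): cur=C back=3 fwd=0
After 6 (visit(F)): cur=F back=4 fwd=0
After 7 (back): cur=C back=3 fwd=1
After 8 (back): cur=Q back=2 fwd=2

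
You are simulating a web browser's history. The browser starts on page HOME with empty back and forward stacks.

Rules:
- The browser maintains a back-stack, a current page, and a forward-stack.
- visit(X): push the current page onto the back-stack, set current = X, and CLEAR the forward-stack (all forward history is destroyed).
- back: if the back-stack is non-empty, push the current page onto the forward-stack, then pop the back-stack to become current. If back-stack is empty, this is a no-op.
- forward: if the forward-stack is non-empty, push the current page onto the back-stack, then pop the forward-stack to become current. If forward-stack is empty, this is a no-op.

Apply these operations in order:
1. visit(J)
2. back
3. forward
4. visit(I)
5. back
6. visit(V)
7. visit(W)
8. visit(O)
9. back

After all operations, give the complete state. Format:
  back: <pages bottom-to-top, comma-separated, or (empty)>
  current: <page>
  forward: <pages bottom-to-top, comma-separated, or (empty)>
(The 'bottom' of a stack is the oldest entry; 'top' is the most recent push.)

After 1 (visit(J)): cur=J back=1 fwd=0
After 2 (back): cur=HOME back=0 fwd=1
After 3 (forward): cur=J back=1 fwd=0
After 4 (visit(I)): cur=I back=2 fwd=0
After 5 (back): cur=J back=1 fwd=1
After 6 (visit(V)): cur=V back=2 fwd=0
After 7 (visit(W)): cur=W back=3 fwd=0
After 8 (visit(O)): cur=O back=4 fwd=0
After 9 (back): cur=W back=3 fwd=1

Answer: back: HOME,J,V
current: W
forward: O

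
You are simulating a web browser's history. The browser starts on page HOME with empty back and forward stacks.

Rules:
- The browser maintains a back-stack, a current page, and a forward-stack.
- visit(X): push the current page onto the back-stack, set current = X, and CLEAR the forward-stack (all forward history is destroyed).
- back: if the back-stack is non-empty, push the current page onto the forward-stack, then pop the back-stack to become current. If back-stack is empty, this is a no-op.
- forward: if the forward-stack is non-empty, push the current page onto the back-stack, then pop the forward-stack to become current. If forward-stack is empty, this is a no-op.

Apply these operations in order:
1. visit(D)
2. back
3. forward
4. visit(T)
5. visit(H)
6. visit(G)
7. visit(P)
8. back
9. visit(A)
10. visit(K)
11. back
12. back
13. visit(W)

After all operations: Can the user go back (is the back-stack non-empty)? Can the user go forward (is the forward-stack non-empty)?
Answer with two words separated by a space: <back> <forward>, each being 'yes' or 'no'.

After 1 (visit(D)): cur=D back=1 fwd=0
After 2 (back): cur=HOME back=0 fwd=1
After 3 (forward): cur=D back=1 fwd=0
After 4 (visit(T)): cur=T back=2 fwd=0
After 5 (visit(H)): cur=H back=3 fwd=0
After 6 (visit(G)): cur=G back=4 fwd=0
After 7 (visit(P)): cur=P back=5 fwd=0
After 8 (back): cur=G back=4 fwd=1
After 9 (visit(A)): cur=A back=5 fwd=0
After 10 (visit(K)): cur=K back=6 fwd=0
After 11 (back): cur=A back=5 fwd=1
After 12 (back): cur=G back=4 fwd=2
After 13 (visit(W)): cur=W back=5 fwd=0

Answer: yes no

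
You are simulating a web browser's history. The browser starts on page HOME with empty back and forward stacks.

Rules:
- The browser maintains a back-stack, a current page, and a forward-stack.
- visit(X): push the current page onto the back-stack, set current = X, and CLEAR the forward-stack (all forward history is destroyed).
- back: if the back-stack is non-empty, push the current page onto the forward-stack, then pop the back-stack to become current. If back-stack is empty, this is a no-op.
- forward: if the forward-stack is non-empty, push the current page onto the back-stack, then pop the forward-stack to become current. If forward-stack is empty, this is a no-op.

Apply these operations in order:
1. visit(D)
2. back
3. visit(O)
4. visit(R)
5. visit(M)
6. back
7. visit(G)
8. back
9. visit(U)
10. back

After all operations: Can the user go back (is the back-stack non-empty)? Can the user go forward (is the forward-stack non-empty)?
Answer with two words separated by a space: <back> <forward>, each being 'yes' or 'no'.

Answer: yes yes

Derivation:
After 1 (visit(D)): cur=D back=1 fwd=0
After 2 (back): cur=HOME back=0 fwd=1
After 3 (visit(O)): cur=O back=1 fwd=0
After 4 (visit(R)): cur=R back=2 fwd=0
After 5 (visit(M)): cur=M back=3 fwd=0
After 6 (back): cur=R back=2 fwd=1
After 7 (visit(G)): cur=G back=3 fwd=0
After 8 (back): cur=R back=2 fwd=1
After 9 (visit(U)): cur=U back=3 fwd=0
After 10 (back): cur=R back=2 fwd=1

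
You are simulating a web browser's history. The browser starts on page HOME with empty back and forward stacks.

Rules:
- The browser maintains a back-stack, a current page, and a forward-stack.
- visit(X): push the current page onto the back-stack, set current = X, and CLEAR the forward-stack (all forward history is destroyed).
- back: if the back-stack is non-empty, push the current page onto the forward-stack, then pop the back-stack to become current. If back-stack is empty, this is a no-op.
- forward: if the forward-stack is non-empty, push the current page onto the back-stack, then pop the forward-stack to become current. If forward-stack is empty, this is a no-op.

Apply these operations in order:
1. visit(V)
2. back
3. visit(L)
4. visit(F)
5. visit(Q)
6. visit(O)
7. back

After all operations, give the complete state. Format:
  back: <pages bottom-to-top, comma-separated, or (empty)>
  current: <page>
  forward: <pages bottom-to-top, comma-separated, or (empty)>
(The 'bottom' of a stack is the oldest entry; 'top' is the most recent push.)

Answer: back: HOME,L,F
current: Q
forward: O

Derivation:
After 1 (visit(V)): cur=V back=1 fwd=0
After 2 (back): cur=HOME back=0 fwd=1
After 3 (visit(L)): cur=L back=1 fwd=0
After 4 (visit(F)): cur=F back=2 fwd=0
After 5 (visit(Q)): cur=Q back=3 fwd=0
After 6 (visit(O)): cur=O back=4 fwd=0
After 7 (back): cur=Q back=3 fwd=1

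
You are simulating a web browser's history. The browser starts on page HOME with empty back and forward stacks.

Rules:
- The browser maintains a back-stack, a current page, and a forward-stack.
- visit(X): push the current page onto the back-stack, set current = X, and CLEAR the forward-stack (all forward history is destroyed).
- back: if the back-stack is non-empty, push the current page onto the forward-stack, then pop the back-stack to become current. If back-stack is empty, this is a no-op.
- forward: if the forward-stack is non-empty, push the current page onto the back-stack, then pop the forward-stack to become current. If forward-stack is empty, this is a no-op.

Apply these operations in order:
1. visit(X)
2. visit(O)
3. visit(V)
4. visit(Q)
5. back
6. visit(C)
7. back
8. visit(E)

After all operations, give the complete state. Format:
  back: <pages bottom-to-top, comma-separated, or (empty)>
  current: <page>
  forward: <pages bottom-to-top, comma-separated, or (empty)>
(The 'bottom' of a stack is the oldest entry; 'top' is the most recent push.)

Answer: back: HOME,X,O,V
current: E
forward: (empty)

Derivation:
After 1 (visit(X)): cur=X back=1 fwd=0
After 2 (visit(O)): cur=O back=2 fwd=0
After 3 (visit(V)): cur=V back=3 fwd=0
After 4 (visit(Q)): cur=Q back=4 fwd=0
After 5 (back): cur=V back=3 fwd=1
After 6 (visit(C)): cur=C back=4 fwd=0
After 7 (back): cur=V back=3 fwd=1
After 8 (visit(E)): cur=E back=4 fwd=0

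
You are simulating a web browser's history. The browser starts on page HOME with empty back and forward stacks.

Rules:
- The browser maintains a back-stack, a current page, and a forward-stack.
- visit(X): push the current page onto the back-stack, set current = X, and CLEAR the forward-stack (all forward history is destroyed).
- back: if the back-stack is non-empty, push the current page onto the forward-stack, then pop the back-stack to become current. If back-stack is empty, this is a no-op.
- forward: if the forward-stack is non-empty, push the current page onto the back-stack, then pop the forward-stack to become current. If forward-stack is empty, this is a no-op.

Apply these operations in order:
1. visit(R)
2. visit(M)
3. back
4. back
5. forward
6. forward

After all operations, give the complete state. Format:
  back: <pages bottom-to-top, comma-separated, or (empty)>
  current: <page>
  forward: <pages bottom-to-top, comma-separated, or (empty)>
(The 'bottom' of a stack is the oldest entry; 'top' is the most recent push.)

Answer: back: HOME,R
current: M
forward: (empty)

Derivation:
After 1 (visit(R)): cur=R back=1 fwd=0
After 2 (visit(M)): cur=M back=2 fwd=0
After 3 (back): cur=R back=1 fwd=1
After 4 (back): cur=HOME back=0 fwd=2
After 5 (forward): cur=R back=1 fwd=1
After 6 (forward): cur=M back=2 fwd=0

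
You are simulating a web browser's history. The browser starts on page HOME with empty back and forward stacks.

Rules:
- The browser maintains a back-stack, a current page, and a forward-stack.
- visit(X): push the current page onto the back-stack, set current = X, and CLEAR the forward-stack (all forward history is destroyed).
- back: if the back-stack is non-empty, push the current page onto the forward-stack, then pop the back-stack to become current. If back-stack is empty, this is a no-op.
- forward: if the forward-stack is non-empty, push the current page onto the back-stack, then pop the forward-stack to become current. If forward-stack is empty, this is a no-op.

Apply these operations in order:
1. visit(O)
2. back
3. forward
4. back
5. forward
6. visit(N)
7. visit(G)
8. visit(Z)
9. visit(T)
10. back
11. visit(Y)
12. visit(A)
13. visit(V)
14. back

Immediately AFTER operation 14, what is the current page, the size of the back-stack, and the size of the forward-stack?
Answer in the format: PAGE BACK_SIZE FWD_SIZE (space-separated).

After 1 (visit(O)): cur=O back=1 fwd=0
After 2 (back): cur=HOME back=0 fwd=1
After 3 (forward): cur=O back=1 fwd=0
After 4 (back): cur=HOME back=0 fwd=1
After 5 (forward): cur=O back=1 fwd=0
After 6 (visit(N)): cur=N back=2 fwd=0
After 7 (visit(G)): cur=G back=3 fwd=0
After 8 (visit(Z)): cur=Z back=4 fwd=0
After 9 (visit(T)): cur=T back=5 fwd=0
After 10 (back): cur=Z back=4 fwd=1
After 11 (visit(Y)): cur=Y back=5 fwd=0
After 12 (visit(A)): cur=A back=6 fwd=0
After 13 (visit(V)): cur=V back=7 fwd=0
After 14 (back): cur=A back=6 fwd=1

A 6 1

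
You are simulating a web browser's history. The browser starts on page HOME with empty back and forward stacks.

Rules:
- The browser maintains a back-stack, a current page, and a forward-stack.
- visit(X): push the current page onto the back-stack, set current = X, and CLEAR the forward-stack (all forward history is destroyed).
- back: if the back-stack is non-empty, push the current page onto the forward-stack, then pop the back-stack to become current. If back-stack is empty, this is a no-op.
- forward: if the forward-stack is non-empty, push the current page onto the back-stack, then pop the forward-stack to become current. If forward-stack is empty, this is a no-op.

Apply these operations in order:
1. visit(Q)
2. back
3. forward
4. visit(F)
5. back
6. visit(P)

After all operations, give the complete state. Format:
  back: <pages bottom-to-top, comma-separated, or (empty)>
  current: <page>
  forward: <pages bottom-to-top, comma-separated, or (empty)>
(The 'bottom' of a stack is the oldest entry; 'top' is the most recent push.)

After 1 (visit(Q)): cur=Q back=1 fwd=0
After 2 (back): cur=HOME back=0 fwd=1
After 3 (forward): cur=Q back=1 fwd=0
After 4 (visit(F)): cur=F back=2 fwd=0
After 5 (back): cur=Q back=1 fwd=1
After 6 (visit(P)): cur=P back=2 fwd=0

Answer: back: HOME,Q
current: P
forward: (empty)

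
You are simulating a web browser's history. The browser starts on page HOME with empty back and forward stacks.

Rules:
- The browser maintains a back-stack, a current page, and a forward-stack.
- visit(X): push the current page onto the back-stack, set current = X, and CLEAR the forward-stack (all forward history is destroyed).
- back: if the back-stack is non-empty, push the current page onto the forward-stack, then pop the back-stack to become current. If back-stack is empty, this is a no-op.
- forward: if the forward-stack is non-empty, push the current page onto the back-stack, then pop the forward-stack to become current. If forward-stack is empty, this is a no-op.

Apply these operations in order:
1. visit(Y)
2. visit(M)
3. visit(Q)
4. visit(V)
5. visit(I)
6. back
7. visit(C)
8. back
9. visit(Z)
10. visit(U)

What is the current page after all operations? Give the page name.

Answer: U

Derivation:
After 1 (visit(Y)): cur=Y back=1 fwd=0
After 2 (visit(M)): cur=M back=2 fwd=0
After 3 (visit(Q)): cur=Q back=3 fwd=0
After 4 (visit(V)): cur=V back=4 fwd=0
After 5 (visit(I)): cur=I back=5 fwd=0
After 6 (back): cur=V back=4 fwd=1
After 7 (visit(C)): cur=C back=5 fwd=0
After 8 (back): cur=V back=4 fwd=1
After 9 (visit(Z)): cur=Z back=5 fwd=0
After 10 (visit(U)): cur=U back=6 fwd=0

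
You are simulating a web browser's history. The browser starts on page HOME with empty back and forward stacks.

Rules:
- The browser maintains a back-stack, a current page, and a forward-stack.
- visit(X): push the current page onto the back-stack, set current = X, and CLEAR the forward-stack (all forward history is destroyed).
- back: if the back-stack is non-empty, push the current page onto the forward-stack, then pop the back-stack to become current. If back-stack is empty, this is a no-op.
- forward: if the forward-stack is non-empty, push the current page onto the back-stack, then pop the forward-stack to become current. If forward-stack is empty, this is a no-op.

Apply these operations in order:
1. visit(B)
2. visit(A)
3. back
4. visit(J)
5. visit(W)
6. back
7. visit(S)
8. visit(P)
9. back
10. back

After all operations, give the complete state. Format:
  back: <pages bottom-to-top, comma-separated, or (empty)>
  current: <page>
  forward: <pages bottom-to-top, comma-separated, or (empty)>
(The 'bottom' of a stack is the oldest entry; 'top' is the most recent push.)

Answer: back: HOME,B
current: J
forward: P,S

Derivation:
After 1 (visit(B)): cur=B back=1 fwd=0
After 2 (visit(A)): cur=A back=2 fwd=0
After 3 (back): cur=B back=1 fwd=1
After 4 (visit(J)): cur=J back=2 fwd=0
After 5 (visit(W)): cur=W back=3 fwd=0
After 6 (back): cur=J back=2 fwd=1
After 7 (visit(S)): cur=S back=3 fwd=0
After 8 (visit(P)): cur=P back=4 fwd=0
After 9 (back): cur=S back=3 fwd=1
After 10 (back): cur=J back=2 fwd=2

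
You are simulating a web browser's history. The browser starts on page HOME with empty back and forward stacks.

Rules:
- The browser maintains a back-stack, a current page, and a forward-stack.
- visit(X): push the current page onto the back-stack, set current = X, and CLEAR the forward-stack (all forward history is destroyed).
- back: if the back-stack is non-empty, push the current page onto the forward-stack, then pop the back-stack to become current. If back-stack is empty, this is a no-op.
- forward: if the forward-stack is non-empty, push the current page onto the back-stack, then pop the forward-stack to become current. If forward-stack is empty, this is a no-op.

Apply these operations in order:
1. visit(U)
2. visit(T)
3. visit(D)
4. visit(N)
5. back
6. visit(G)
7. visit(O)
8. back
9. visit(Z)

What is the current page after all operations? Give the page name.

After 1 (visit(U)): cur=U back=1 fwd=0
After 2 (visit(T)): cur=T back=2 fwd=0
After 3 (visit(D)): cur=D back=3 fwd=0
After 4 (visit(N)): cur=N back=4 fwd=0
After 5 (back): cur=D back=3 fwd=1
After 6 (visit(G)): cur=G back=4 fwd=0
After 7 (visit(O)): cur=O back=5 fwd=0
After 8 (back): cur=G back=4 fwd=1
After 9 (visit(Z)): cur=Z back=5 fwd=0

Answer: Z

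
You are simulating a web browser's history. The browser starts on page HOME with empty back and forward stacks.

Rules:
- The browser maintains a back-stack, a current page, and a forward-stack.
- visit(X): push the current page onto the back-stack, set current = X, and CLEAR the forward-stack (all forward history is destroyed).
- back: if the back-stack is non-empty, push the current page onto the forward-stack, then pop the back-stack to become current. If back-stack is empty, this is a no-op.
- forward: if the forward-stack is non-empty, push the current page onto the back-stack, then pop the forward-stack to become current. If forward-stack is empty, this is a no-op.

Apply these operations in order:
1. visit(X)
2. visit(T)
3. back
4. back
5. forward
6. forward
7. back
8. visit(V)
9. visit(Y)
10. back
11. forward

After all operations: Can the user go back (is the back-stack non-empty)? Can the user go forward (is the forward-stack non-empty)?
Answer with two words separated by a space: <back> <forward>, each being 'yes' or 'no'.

After 1 (visit(X)): cur=X back=1 fwd=0
After 2 (visit(T)): cur=T back=2 fwd=0
After 3 (back): cur=X back=1 fwd=1
After 4 (back): cur=HOME back=0 fwd=2
After 5 (forward): cur=X back=1 fwd=1
After 6 (forward): cur=T back=2 fwd=0
After 7 (back): cur=X back=1 fwd=1
After 8 (visit(V)): cur=V back=2 fwd=0
After 9 (visit(Y)): cur=Y back=3 fwd=0
After 10 (back): cur=V back=2 fwd=1
After 11 (forward): cur=Y back=3 fwd=0

Answer: yes no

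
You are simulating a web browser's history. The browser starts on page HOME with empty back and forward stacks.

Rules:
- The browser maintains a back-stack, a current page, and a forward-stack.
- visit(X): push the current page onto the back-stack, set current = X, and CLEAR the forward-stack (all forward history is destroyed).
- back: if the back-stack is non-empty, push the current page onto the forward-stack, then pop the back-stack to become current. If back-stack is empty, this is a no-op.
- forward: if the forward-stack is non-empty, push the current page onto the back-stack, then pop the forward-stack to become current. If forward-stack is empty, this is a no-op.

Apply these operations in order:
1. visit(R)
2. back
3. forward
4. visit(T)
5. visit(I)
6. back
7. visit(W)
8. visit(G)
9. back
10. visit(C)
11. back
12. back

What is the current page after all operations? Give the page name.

Answer: T

Derivation:
After 1 (visit(R)): cur=R back=1 fwd=0
After 2 (back): cur=HOME back=0 fwd=1
After 3 (forward): cur=R back=1 fwd=0
After 4 (visit(T)): cur=T back=2 fwd=0
After 5 (visit(I)): cur=I back=3 fwd=0
After 6 (back): cur=T back=2 fwd=1
After 7 (visit(W)): cur=W back=3 fwd=0
After 8 (visit(G)): cur=G back=4 fwd=0
After 9 (back): cur=W back=3 fwd=1
After 10 (visit(C)): cur=C back=4 fwd=0
After 11 (back): cur=W back=3 fwd=1
After 12 (back): cur=T back=2 fwd=2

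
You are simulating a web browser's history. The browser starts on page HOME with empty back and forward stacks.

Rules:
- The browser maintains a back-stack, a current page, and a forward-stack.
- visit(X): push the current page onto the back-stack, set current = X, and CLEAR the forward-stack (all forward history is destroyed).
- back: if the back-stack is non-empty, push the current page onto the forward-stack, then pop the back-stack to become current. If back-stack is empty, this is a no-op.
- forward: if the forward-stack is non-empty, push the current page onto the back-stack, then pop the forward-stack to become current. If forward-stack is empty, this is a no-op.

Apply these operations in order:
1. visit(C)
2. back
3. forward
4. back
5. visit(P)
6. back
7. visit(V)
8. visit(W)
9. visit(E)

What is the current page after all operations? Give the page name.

After 1 (visit(C)): cur=C back=1 fwd=0
After 2 (back): cur=HOME back=0 fwd=1
After 3 (forward): cur=C back=1 fwd=0
After 4 (back): cur=HOME back=0 fwd=1
After 5 (visit(P)): cur=P back=1 fwd=0
After 6 (back): cur=HOME back=0 fwd=1
After 7 (visit(V)): cur=V back=1 fwd=0
After 8 (visit(W)): cur=W back=2 fwd=0
After 9 (visit(E)): cur=E back=3 fwd=0

Answer: E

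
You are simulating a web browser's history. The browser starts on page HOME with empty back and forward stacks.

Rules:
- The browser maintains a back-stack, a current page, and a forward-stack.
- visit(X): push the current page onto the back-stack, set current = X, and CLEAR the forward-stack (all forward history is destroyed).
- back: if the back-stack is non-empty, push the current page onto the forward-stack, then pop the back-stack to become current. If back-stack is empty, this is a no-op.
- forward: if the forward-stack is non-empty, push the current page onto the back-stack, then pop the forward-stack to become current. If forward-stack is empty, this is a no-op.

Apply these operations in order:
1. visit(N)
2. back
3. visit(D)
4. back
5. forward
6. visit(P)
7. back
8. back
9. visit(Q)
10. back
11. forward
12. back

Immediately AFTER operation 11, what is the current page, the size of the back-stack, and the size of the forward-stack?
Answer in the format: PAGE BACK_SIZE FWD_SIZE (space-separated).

After 1 (visit(N)): cur=N back=1 fwd=0
After 2 (back): cur=HOME back=0 fwd=1
After 3 (visit(D)): cur=D back=1 fwd=0
After 4 (back): cur=HOME back=0 fwd=1
After 5 (forward): cur=D back=1 fwd=0
After 6 (visit(P)): cur=P back=2 fwd=0
After 7 (back): cur=D back=1 fwd=1
After 8 (back): cur=HOME back=0 fwd=2
After 9 (visit(Q)): cur=Q back=1 fwd=0
After 10 (back): cur=HOME back=0 fwd=1
After 11 (forward): cur=Q back=1 fwd=0

Q 1 0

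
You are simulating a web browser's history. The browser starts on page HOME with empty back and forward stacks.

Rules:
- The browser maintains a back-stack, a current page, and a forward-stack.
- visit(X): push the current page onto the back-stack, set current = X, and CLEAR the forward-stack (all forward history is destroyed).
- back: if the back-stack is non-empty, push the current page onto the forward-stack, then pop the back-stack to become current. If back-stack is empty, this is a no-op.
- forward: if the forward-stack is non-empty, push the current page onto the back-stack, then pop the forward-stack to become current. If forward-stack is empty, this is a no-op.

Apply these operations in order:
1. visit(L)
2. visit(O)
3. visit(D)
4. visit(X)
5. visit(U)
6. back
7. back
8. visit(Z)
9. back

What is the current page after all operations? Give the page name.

After 1 (visit(L)): cur=L back=1 fwd=0
After 2 (visit(O)): cur=O back=2 fwd=0
After 3 (visit(D)): cur=D back=3 fwd=0
After 4 (visit(X)): cur=X back=4 fwd=0
After 5 (visit(U)): cur=U back=5 fwd=0
After 6 (back): cur=X back=4 fwd=1
After 7 (back): cur=D back=3 fwd=2
After 8 (visit(Z)): cur=Z back=4 fwd=0
After 9 (back): cur=D back=3 fwd=1

Answer: D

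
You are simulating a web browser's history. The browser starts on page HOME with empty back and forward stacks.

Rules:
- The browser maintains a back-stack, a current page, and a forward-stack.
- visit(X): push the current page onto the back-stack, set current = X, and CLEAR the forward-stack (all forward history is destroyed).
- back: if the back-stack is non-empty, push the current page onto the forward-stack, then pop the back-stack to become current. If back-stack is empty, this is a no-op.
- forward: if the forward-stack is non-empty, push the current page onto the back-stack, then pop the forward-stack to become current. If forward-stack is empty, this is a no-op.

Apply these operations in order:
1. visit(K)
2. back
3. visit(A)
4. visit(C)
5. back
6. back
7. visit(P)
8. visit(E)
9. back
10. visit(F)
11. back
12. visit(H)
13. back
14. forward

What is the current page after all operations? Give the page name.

After 1 (visit(K)): cur=K back=1 fwd=0
After 2 (back): cur=HOME back=0 fwd=1
After 3 (visit(A)): cur=A back=1 fwd=0
After 4 (visit(C)): cur=C back=2 fwd=0
After 5 (back): cur=A back=1 fwd=1
After 6 (back): cur=HOME back=0 fwd=2
After 7 (visit(P)): cur=P back=1 fwd=0
After 8 (visit(E)): cur=E back=2 fwd=0
After 9 (back): cur=P back=1 fwd=1
After 10 (visit(F)): cur=F back=2 fwd=0
After 11 (back): cur=P back=1 fwd=1
After 12 (visit(H)): cur=H back=2 fwd=0
After 13 (back): cur=P back=1 fwd=1
After 14 (forward): cur=H back=2 fwd=0

Answer: H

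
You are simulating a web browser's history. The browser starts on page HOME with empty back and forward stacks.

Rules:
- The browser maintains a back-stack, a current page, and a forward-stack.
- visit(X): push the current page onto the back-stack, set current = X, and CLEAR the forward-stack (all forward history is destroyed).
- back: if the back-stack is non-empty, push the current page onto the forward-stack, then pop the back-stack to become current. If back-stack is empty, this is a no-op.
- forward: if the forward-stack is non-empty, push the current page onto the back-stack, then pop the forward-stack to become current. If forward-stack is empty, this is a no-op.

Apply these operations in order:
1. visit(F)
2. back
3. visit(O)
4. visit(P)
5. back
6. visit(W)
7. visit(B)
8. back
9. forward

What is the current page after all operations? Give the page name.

After 1 (visit(F)): cur=F back=1 fwd=0
After 2 (back): cur=HOME back=0 fwd=1
After 3 (visit(O)): cur=O back=1 fwd=0
After 4 (visit(P)): cur=P back=2 fwd=0
After 5 (back): cur=O back=1 fwd=1
After 6 (visit(W)): cur=W back=2 fwd=0
After 7 (visit(B)): cur=B back=3 fwd=0
After 8 (back): cur=W back=2 fwd=1
After 9 (forward): cur=B back=3 fwd=0

Answer: B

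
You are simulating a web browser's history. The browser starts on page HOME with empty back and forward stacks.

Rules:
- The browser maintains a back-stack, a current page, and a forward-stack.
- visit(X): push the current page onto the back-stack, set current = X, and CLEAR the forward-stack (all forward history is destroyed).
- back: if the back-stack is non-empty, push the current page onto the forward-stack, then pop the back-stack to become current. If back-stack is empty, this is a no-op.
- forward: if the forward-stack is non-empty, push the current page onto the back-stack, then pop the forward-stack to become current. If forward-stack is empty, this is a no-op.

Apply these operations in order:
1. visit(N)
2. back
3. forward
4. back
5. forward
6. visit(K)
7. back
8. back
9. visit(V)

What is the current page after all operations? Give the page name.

After 1 (visit(N)): cur=N back=1 fwd=0
After 2 (back): cur=HOME back=0 fwd=1
After 3 (forward): cur=N back=1 fwd=0
After 4 (back): cur=HOME back=0 fwd=1
After 5 (forward): cur=N back=1 fwd=0
After 6 (visit(K)): cur=K back=2 fwd=0
After 7 (back): cur=N back=1 fwd=1
After 8 (back): cur=HOME back=0 fwd=2
After 9 (visit(V)): cur=V back=1 fwd=0

Answer: V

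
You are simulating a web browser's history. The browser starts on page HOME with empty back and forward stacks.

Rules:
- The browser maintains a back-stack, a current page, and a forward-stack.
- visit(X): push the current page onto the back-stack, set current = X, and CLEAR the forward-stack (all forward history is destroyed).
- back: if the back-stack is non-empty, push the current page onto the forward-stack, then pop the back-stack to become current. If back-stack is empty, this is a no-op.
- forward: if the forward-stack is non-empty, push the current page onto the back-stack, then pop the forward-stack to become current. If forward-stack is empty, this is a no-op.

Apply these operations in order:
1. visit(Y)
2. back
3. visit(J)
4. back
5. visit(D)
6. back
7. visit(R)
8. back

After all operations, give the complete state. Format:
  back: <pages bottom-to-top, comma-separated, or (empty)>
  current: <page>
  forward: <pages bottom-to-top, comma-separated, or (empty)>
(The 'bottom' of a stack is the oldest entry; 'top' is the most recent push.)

After 1 (visit(Y)): cur=Y back=1 fwd=0
After 2 (back): cur=HOME back=0 fwd=1
After 3 (visit(J)): cur=J back=1 fwd=0
After 4 (back): cur=HOME back=0 fwd=1
After 5 (visit(D)): cur=D back=1 fwd=0
After 6 (back): cur=HOME back=0 fwd=1
After 7 (visit(R)): cur=R back=1 fwd=0
After 8 (back): cur=HOME back=0 fwd=1

Answer: back: (empty)
current: HOME
forward: R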